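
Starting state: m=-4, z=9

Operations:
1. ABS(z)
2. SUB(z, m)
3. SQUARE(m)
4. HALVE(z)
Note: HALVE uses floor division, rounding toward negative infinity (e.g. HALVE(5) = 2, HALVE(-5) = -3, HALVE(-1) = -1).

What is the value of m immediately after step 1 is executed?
m = -4

Tracing m through execution:
Initial: m = -4
After step 1 (ABS(z)): m = -4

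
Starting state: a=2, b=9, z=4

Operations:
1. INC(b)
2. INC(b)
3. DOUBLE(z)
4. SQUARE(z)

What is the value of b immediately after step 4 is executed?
b = 11

Tracing b through execution:
Initial: b = 9
After step 1 (INC(b)): b = 10
After step 2 (INC(b)): b = 11
After step 3 (DOUBLE(z)): b = 11
After step 4 (SQUARE(z)): b = 11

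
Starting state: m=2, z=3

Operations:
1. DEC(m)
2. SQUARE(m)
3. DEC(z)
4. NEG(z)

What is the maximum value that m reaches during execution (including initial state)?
2

Values of m at each step:
Initial: m = 2 ← maximum
After step 1: m = 1
After step 2: m = 1
After step 3: m = 1
After step 4: m = 1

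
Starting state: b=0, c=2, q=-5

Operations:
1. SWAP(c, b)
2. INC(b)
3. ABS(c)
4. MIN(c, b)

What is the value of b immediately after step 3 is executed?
b = 3

Tracing b through execution:
Initial: b = 0
After step 1 (SWAP(c, b)): b = 2
After step 2 (INC(b)): b = 3
After step 3 (ABS(c)): b = 3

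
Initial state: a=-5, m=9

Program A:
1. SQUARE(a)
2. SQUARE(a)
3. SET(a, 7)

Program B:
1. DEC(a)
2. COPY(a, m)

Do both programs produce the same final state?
No

Program A final state: a=7, m=9
Program B final state: a=9, m=9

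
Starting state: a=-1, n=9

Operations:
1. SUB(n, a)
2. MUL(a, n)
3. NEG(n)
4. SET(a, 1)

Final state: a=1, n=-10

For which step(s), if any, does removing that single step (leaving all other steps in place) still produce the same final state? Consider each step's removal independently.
Step(s) 2

Testing removal of each single step:
Without step 1: final = a=1, n=-9 (different)
Without step 2: final = a=1, n=-10 (same)
Without step 3: final = a=1, n=10 (different)
Without step 4: final = a=-10, n=-10 (different)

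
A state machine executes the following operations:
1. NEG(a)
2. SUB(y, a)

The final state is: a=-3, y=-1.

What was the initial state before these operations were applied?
a=3, y=-4

Working backwards:
Final state: a=-3, y=-1
Before step 2 (SUB(y, a)): a=-3, y=-4
Before step 1 (NEG(a)): a=3, y=-4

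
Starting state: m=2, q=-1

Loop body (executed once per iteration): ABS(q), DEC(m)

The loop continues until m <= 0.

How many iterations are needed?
2

Tracing iterations:
Initial: m=2, q=-1
After iteration 1: m=1, q=1
After iteration 2: m=0, q=1
m <= 0 now holds, so the loop exits after 2 iterations.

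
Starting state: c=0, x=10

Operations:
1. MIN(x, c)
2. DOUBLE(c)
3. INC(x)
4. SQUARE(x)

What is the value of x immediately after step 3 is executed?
x = 1

Tracing x through execution:
Initial: x = 10
After step 1 (MIN(x, c)): x = 0
After step 2 (DOUBLE(c)): x = 0
After step 3 (INC(x)): x = 1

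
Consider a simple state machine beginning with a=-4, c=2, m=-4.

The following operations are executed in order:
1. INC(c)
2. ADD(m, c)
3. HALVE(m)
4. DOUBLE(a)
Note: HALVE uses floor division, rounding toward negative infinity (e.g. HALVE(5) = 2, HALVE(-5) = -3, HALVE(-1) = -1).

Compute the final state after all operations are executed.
{a: -8, c: 3, m: -1}

Step-by-step execution:
Initial: a=-4, c=2, m=-4
After step 1 (INC(c)): a=-4, c=3, m=-4
After step 2 (ADD(m, c)): a=-4, c=3, m=-1
After step 3 (HALVE(m)): a=-4, c=3, m=-1
After step 4 (DOUBLE(a)): a=-8, c=3, m=-1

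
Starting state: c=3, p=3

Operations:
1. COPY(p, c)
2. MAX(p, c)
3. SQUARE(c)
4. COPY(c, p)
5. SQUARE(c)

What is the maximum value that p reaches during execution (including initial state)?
3

Values of p at each step:
Initial: p = 3 ← maximum
After step 1: p = 3
After step 2: p = 3
After step 3: p = 3
After step 4: p = 3
After step 5: p = 3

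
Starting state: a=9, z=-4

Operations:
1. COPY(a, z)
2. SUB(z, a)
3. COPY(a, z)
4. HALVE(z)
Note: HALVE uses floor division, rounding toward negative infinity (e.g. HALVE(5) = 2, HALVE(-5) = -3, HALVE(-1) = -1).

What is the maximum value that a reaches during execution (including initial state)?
9

Values of a at each step:
Initial: a = 9 ← maximum
After step 1: a = -4
After step 2: a = -4
After step 3: a = 0
After step 4: a = 0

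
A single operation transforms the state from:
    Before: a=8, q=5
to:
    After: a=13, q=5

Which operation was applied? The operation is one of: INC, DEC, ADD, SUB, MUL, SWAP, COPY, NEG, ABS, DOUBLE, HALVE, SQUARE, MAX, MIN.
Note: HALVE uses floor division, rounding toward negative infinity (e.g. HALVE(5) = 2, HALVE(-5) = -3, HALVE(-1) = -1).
ADD(a, q)

Analyzing the change:
Before: a=8, q=5
After: a=13, q=5
Variable a changed from 8 to 13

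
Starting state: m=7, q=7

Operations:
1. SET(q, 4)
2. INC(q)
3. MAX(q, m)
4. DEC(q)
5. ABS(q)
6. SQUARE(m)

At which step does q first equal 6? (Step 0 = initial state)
Step 4

Tracing q:
Initial: q = 7
After step 1: q = 4
After step 2: q = 5
After step 3: q = 7
After step 4: q = 6 ← first occurrence
After step 5: q = 6
After step 6: q = 6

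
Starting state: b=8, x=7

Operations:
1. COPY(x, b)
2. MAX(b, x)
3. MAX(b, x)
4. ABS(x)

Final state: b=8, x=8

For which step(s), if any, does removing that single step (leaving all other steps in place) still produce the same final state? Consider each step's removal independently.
Step(s) 2, 3, 4

Testing removal of each single step:
Without step 1: final = b=8, x=7 (different)
Without step 2: final = b=8, x=8 (same)
Without step 3: final = b=8, x=8 (same)
Without step 4: final = b=8, x=8 (same)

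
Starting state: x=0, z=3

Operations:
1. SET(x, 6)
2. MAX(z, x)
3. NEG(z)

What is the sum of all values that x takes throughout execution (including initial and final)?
18

Values of x at each step:
Initial: x = 0
After step 1: x = 6
After step 2: x = 6
After step 3: x = 6
Sum = 0 + 6 + 6 + 6 = 18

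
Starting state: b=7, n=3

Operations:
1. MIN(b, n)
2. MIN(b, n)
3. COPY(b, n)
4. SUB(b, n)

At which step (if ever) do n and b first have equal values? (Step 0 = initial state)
Step 1

n and b first become equal after step 1.

Comparing values at each step:
Initial: n=3, b=7
After step 1: n=3, b=3 ← equal!
After step 2: n=3, b=3 ← equal!
After step 3: n=3, b=3 ← equal!
After step 4: n=3, b=0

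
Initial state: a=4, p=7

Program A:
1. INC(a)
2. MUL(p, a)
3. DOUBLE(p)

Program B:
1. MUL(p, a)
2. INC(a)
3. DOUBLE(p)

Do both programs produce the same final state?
No

Program A final state: a=5, p=70
Program B final state: a=5, p=56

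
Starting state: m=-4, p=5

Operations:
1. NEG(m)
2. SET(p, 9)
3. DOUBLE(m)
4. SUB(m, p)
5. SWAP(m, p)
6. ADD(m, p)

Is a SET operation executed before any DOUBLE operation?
Yes

First SET: step 2
First DOUBLE: step 3
Since 2 < 3, SET comes first.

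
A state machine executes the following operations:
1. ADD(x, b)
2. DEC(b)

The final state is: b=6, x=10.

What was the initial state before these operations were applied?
b=7, x=3

Working backwards:
Final state: b=6, x=10
Before step 2 (DEC(b)): b=7, x=10
Before step 1 (ADD(x, b)): b=7, x=3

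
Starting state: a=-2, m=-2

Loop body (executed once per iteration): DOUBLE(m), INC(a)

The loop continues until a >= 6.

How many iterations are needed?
8

Tracing iterations:
Initial: a=-2, m=-2
After iteration 1: a=-1, m=-4
After iteration 2: a=0, m=-8
After iteration 3: a=1, m=-16
After iteration 4: a=2, m=-32
After iteration 5: a=3, m=-64
After iteration 6: a=4, m=-128
After iteration 7: a=5, m=-256
After iteration 8: a=6, m=-512
a >= 6 now holds, so the loop exits after 8 iterations.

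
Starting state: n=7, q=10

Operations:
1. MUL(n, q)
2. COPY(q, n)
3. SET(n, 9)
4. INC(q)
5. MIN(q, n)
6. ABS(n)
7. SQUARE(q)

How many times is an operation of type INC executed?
1

Counting INC operations:
Step 4: INC(q) ← INC
Total: 1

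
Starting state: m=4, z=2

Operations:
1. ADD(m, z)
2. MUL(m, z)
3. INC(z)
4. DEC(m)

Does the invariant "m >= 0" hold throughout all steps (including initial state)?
Yes

The invariant holds at every step.

State at each step:
Initial: m=4, z=2
After step 1: m=6, z=2
After step 2: m=12, z=2
After step 3: m=12, z=3
After step 4: m=11, z=3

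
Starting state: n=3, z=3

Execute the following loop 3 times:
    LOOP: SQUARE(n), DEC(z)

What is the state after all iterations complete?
n=6561, z=0

Iteration trace:
Start: n=3, z=3
After iteration 1: n=9, z=2
After iteration 2: n=81, z=1
After iteration 3: n=6561, z=0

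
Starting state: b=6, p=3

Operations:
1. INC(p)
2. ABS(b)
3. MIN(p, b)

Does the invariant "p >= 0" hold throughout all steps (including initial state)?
Yes

The invariant holds at every step.

State at each step:
Initial: b=6, p=3
After step 1: b=6, p=4
After step 2: b=6, p=4
After step 3: b=6, p=4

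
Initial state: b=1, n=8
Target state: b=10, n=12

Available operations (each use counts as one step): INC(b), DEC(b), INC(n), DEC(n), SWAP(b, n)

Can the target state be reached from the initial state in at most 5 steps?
No

The target state cannot be reached within 5 steps.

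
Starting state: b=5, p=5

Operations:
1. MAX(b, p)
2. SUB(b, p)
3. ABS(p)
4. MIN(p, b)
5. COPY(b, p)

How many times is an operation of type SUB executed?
1

Counting SUB operations:
Step 2: SUB(b, p) ← SUB
Total: 1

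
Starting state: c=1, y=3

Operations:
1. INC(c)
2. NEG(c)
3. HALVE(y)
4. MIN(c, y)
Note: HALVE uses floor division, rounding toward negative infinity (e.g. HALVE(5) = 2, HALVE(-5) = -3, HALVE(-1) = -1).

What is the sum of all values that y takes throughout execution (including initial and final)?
11

Values of y at each step:
Initial: y = 3
After step 1: y = 3
After step 2: y = 3
After step 3: y = 1
After step 4: y = 1
Sum = 3 + 3 + 3 + 1 + 1 = 11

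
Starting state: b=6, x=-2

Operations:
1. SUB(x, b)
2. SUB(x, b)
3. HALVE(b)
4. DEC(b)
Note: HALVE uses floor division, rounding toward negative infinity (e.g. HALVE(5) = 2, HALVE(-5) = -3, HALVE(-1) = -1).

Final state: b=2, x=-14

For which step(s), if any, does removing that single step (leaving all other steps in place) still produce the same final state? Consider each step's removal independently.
None - removing any single step changes the final result

Testing removal of each single step:
Without step 1: final = b=2, x=-8 (different)
Without step 2: final = b=2, x=-8 (different)
Without step 3: final = b=5, x=-14 (different)
Without step 4: final = b=3, x=-14 (different)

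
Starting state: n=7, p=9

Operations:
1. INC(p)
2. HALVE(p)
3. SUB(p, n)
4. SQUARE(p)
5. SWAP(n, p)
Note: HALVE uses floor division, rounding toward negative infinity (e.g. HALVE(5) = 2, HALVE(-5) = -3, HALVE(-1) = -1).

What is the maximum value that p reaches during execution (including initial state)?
10

Values of p at each step:
Initial: p = 9
After step 1: p = 10 ← maximum
After step 2: p = 5
After step 3: p = -2
After step 4: p = 4
After step 5: p = 7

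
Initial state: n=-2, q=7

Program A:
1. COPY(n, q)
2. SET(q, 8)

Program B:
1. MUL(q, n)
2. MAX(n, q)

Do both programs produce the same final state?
No

Program A final state: n=7, q=8
Program B final state: n=-2, q=-14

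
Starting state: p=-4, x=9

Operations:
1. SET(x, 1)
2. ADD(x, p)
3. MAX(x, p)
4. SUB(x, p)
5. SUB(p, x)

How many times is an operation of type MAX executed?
1

Counting MAX operations:
Step 3: MAX(x, p) ← MAX
Total: 1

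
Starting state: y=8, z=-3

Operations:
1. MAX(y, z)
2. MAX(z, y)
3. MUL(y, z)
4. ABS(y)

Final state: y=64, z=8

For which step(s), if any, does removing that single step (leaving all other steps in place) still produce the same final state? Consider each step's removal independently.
Step(s) 1, 4

Testing removal of each single step:
Without step 1: final = y=64, z=8 (same)
Without step 2: final = y=24, z=-3 (different)
Without step 3: final = y=8, z=8 (different)
Without step 4: final = y=64, z=8 (same)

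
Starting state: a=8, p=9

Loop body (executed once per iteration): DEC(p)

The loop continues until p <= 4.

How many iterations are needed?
5

Tracing iterations:
Initial: a=8, p=9
After iteration 1: a=8, p=8
After iteration 2: a=8, p=7
After iteration 3: a=8, p=6
After iteration 4: a=8, p=5
After iteration 5: a=8, p=4
p <= 4 now holds, so the loop exits after 5 iterations.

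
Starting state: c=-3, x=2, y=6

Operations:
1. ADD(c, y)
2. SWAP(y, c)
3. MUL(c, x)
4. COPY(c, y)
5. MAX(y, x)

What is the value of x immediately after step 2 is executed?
x = 2

Tracing x through execution:
Initial: x = 2
After step 1 (ADD(c, y)): x = 2
After step 2 (SWAP(y, c)): x = 2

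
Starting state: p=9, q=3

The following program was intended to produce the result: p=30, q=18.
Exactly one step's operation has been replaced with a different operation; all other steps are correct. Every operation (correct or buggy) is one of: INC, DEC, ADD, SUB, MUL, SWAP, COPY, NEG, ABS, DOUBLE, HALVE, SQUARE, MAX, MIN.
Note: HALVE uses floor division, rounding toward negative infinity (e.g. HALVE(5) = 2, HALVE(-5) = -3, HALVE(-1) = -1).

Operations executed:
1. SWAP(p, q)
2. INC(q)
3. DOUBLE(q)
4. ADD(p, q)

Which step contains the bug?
Step 2

Trace with buggy code:
Initial: p=9, q=3
After step 1: p=3, q=9
After step 2: p=3, q=10
After step 3: p=3, q=20
After step 4: p=23, q=20
Actual final p=23, q=20 ≠ expected p=30, q=18.
Step 2 is the only position where a single-operation replacement can produce the expected result.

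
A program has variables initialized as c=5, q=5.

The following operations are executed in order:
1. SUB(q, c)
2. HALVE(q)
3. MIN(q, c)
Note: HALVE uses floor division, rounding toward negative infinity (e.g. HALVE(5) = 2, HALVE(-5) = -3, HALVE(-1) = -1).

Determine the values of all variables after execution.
{c: 5, q: 0}

Step-by-step execution:
Initial: c=5, q=5
After step 1 (SUB(q, c)): c=5, q=0
After step 2 (HALVE(q)): c=5, q=0
After step 3 (MIN(q, c)): c=5, q=0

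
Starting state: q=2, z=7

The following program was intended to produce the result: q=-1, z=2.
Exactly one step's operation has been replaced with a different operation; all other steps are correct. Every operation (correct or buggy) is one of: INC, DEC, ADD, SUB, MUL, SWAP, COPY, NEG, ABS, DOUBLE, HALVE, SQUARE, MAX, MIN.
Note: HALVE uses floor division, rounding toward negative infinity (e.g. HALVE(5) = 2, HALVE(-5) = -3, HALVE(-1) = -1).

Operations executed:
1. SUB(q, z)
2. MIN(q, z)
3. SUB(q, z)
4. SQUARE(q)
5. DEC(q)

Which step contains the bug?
Step 1

Trace with buggy code:
Initial: q=2, z=7
After step 1: q=-5, z=7
After step 2: q=-5, z=7
After step 3: q=-12, z=7
After step 4: q=144, z=7
After step 5: q=143, z=7
Actual final q=143, z=7 ≠ expected q=-1, z=2.
Step 1 is the only position where a single-operation replacement can produce the expected result.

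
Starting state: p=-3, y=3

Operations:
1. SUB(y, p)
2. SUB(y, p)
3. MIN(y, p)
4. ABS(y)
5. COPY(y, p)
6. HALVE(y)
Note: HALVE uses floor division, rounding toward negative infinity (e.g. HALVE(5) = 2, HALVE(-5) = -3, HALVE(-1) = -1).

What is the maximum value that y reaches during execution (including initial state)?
9

Values of y at each step:
Initial: y = 3
After step 1: y = 6
After step 2: y = 9 ← maximum
After step 3: y = -3
After step 4: y = 3
After step 5: y = -3
After step 6: y = -2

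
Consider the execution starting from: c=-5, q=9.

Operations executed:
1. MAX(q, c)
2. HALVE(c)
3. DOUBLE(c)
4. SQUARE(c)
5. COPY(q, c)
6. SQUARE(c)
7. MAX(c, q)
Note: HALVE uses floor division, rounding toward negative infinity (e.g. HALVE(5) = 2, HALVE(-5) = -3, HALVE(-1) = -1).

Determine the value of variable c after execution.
c = 1296

Tracing execution:
Step 1: MAX(q, c) → c = -5
Step 2: HALVE(c) → c = -3
Step 3: DOUBLE(c) → c = -6
Step 4: SQUARE(c) → c = 36
Step 5: COPY(q, c) → c = 36
Step 6: SQUARE(c) → c = 1296
Step 7: MAX(c, q) → c = 1296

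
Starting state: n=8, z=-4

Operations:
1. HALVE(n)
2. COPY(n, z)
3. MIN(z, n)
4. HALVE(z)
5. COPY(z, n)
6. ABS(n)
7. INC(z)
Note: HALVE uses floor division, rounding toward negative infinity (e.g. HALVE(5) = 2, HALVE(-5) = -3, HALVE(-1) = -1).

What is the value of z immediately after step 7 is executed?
z = -3

Tracing z through execution:
Initial: z = -4
After step 1 (HALVE(n)): z = -4
After step 2 (COPY(n, z)): z = -4
After step 3 (MIN(z, n)): z = -4
After step 4 (HALVE(z)): z = -2
After step 5 (COPY(z, n)): z = -4
After step 6 (ABS(n)): z = -4
After step 7 (INC(z)): z = -3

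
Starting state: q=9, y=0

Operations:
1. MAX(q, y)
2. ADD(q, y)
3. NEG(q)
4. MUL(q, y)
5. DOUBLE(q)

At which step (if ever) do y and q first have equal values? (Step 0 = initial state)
Step 4

y and q first become equal after step 4.

Comparing values at each step:
Initial: y=0, q=9
After step 1: y=0, q=9
After step 2: y=0, q=9
After step 3: y=0, q=-9
After step 4: y=0, q=0 ← equal!
After step 5: y=0, q=0 ← equal!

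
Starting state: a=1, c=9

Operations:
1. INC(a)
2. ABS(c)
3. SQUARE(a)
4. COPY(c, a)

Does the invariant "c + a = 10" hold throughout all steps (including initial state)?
No, violated after step 1

The invariant is violated after step 1.

State at each step:
Initial: a=1, c=9
After step 1: a=2, c=9
After step 2: a=2, c=9
After step 3: a=4, c=9
After step 4: a=4, c=4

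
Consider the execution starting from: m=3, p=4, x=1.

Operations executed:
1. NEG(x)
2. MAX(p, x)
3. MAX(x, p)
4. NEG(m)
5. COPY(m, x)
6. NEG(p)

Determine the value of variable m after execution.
m = 4

Tracing execution:
Step 1: NEG(x) → m = 3
Step 2: MAX(p, x) → m = 3
Step 3: MAX(x, p) → m = 3
Step 4: NEG(m) → m = -3
Step 5: COPY(m, x) → m = 4
Step 6: NEG(p) → m = 4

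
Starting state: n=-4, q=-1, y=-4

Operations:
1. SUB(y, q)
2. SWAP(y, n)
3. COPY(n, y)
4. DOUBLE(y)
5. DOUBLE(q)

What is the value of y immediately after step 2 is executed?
y = -4

Tracing y through execution:
Initial: y = -4
After step 1 (SUB(y, q)): y = -3
After step 2 (SWAP(y, n)): y = -4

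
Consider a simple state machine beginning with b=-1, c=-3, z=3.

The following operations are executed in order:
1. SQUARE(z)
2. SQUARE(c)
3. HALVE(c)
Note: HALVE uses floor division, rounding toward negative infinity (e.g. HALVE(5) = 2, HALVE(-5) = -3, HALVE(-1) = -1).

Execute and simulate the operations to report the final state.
{b: -1, c: 4, z: 9}

Step-by-step execution:
Initial: b=-1, c=-3, z=3
After step 1 (SQUARE(z)): b=-1, c=-3, z=9
After step 2 (SQUARE(c)): b=-1, c=9, z=9
After step 3 (HALVE(c)): b=-1, c=4, z=9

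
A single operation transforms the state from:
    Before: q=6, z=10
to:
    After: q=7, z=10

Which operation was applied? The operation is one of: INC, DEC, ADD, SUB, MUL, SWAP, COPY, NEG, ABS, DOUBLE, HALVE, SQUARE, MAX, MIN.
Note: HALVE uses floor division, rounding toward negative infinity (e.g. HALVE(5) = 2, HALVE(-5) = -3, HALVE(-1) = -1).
INC(q)

Analyzing the change:
Before: q=6, z=10
After: q=7, z=10
Variable q changed from 6 to 7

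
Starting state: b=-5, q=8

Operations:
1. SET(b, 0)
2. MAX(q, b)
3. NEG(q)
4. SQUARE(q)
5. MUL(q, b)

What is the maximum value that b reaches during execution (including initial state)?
0

Values of b at each step:
Initial: b = -5
After step 1: b = 0 ← maximum
After step 2: b = 0
After step 3: b = 0
After step 4: b = 0
After step 5: b = 0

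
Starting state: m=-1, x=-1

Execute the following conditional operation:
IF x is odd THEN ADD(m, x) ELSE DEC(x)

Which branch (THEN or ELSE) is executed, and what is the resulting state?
Branch: THEN, Final state: m=-2, x=-1

Evaluating condition: x is odd
Condition is True, so THEN branch executes
After ADD(m, x): m=-2, x=-1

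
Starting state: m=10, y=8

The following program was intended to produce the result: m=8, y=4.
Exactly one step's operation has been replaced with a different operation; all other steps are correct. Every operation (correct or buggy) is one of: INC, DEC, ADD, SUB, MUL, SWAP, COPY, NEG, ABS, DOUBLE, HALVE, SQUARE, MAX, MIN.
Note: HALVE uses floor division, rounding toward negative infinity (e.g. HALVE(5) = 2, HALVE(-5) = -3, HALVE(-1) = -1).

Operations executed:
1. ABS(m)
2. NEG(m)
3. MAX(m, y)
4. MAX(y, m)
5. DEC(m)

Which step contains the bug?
Step 5

Trace with buggy code:
Initial: m=10, y=8
After step 1: m=10, y=8
After step 2: m=-10, y=8
After step 3: m=8, y=8
After step 4: m=8, y=8
After step 5: m=7, y=8
Actual final m=7, y=8 ≠ expected m=8, y=4.
Step 5 is the only position where a single-operation replacement can produce the expected result.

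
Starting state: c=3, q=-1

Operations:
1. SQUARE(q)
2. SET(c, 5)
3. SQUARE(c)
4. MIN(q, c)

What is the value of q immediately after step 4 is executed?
q = 1

Tracing q through execution:
Initial: q = -1
After step 1 (SQUARE(q)): q = 1
After step 2 (SET(c, 5)): q = 1
After step 3 (SQUARE(c)): q = 1
After step 4 (MIN(q, c)): q = 1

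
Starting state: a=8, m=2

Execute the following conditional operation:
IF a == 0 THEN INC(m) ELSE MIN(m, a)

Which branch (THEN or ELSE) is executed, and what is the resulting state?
Branch: ELSE, Final state: a=8, m=2

Evaluating condition: a == 0
a = 8
Condition is False, so ELSE branch executes
After MIN(m, a): a=8, m=2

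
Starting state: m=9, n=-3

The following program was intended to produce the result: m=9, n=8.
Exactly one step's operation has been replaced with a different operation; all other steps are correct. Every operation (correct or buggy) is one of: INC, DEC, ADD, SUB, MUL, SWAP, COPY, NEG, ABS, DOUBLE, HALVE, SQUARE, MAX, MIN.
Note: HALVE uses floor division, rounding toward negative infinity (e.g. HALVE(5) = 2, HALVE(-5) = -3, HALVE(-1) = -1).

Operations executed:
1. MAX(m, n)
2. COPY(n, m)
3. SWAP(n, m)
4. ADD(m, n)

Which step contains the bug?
Step 4

Trace with buggy code:
Initial: m=9, n=-3
After step 1: m=9, n=-3
After step 2: m=9, n=9
After step 3: m=9, n=9
After step 4: m=18, n=9
Actual final m=18, n=9 ≠ expected m=9, n=8.
Step 4 is the only position where a single-operation replacement can produce the expected result.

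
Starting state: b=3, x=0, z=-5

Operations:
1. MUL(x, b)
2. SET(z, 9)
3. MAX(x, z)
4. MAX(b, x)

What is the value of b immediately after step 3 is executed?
b = 3

Tracing b through execution:
Initial: b = 3
After step 1 (MUL(x, b)): b = 3
After step 2 (SET(z, 9)): b = 3
After step 3 (MAX(x, z)): b = 3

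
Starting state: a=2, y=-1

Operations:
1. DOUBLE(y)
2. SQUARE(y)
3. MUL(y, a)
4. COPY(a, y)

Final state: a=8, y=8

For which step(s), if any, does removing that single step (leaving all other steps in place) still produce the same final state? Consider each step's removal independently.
None - removing any single step changes the final result

Testing removal of each single step:
Without step 1: final = a=2, y=2 (different)
Without step 2: final = a=-4, y=-4 (different)
Without step 3: final = a=4, y=4 (different)
Without step 4: final = a=2, y=8 (different)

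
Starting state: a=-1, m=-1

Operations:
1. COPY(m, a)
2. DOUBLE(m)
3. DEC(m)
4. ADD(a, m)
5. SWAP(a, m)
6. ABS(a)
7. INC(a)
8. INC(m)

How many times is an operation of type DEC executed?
1

Counting DEC operations:
Step 3: DEC(m) ← DEC
Total: 1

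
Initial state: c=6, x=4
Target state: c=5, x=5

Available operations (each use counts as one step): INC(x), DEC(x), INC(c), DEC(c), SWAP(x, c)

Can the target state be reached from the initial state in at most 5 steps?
Yes

Path (2 steps): INC(x) → DEC(c)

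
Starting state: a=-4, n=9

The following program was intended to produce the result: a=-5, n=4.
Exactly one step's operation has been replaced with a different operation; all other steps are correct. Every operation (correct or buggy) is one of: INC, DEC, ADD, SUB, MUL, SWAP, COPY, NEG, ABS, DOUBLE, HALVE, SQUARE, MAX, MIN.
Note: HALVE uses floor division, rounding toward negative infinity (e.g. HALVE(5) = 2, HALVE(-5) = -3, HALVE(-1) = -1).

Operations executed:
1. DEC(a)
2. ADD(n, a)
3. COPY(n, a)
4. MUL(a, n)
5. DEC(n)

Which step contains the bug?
Step 4

Trace with buggy code:
Initial: a=-4, n=9
After step 1: a=-5, n=9
After step 2: a=-5, n=4
After step 3: a=-5, n=-5
After step 4: a=25, n=-5
After step 5: a=25, n=-6
Actual final a=25, n=-6 ≠ expected a=-5, n=4.
Step 4 is the only position where a single-operation replacement can produce the expected result.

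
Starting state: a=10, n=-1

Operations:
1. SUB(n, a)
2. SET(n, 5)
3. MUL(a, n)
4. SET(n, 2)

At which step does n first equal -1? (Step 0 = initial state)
Step 0

Tracing n:
Initial: n = -1 ← first occurrence
After step 1: n = -11
After step 2: n = 5
After step 3: n = 5
After step 4: n = 2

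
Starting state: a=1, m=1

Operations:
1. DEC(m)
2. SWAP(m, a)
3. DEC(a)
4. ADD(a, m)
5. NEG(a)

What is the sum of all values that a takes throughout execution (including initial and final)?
1

Values of a at each step:
Initial: a = 1
After step 1: a = 1
After step 2: a = 0
After step 3: a = -1
After step 4: a = 0
After step 5: a = 0
Sum = 1 + 1 + 0 + -1 + 0 + 0 = 1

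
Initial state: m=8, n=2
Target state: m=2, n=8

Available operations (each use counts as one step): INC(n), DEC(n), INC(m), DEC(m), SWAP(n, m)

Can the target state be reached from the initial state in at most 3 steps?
Yes

Path (1 step): SWAP(n, m)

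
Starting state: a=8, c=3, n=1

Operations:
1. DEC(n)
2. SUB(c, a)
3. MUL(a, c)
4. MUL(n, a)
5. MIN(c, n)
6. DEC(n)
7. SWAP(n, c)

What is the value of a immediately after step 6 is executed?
a = -40

Tracing a through execution:
Initial: a = 8
After step 1 (DEC(n)): a = 8
After step 2 (SUB(c, a)): a = 8
After step 3 (MUL(a, c)): a = -40
After step 4 (MUL(n, a)): a = -40
After step 5 (MIN(c, n)): a = -40
After step 6 (DEC(n)): a = -40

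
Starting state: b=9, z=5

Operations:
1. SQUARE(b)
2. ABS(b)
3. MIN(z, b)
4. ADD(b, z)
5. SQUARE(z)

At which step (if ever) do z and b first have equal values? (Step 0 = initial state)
Never

z and b never become equal during execution.

Comparing values at each step:
Initial: z=5, b=9
After step 1: z=5, b=81
After step 2: z=5, b=81
After step 3: z=5, b=81
After step 4: z=5, b=86
After step 5: z=25, b=86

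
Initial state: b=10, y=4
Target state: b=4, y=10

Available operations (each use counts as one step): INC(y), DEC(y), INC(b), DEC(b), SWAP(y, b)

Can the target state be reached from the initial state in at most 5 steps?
Yes

Path (1 step): SWAP(y, b)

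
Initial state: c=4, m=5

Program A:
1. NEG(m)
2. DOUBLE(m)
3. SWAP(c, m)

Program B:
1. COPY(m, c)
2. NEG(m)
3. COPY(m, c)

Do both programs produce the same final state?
No

Program A final state: c=-10, m=4
Program B final state: c=4, m=4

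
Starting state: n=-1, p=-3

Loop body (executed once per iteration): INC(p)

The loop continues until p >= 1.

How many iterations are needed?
4

Tracing iterations:
Initial: n=-1, p=-3
After iteration 1: n=-1, p=-2
After iteration 2: n=-1, p=-1
After iteration 3: n=-1, p=0
After iteration 4: n=-1, p=1
p >= 1 now holds, so the loop exits after 4 iterations.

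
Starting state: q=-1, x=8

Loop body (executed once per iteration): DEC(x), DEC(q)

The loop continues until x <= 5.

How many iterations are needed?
3

Tracing iterations:
Initial: q=-1, x=8
After iteration 1: q=-2, x=7
After iteration 2: q=-3, x=6
After iteration 3: q=-4, x=5
x <= 5 now holds, so the loop exits after 3 iterations.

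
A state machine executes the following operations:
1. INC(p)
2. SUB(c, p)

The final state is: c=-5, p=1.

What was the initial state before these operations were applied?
c=-4, p=0

Working backwards:
Final state: c=-5, p=1
Before step 2 (SUB(c, p)): c=-4, p=1
Before step 1 (INC(p)): c=-4, p=0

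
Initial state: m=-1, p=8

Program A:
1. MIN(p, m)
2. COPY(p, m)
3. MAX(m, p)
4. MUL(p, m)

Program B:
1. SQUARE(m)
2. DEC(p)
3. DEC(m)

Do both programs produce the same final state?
No

Program A final state: m=-1, p=1
Program B final state: m=0, p=7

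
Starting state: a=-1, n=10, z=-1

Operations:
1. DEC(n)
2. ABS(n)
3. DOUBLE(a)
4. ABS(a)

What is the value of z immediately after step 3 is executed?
z = -1

Tracing z through execution:
Initial: z = -1
After step 1 (DEC(n)): z = -1
After step 2 (ABS(n)): z = -1
After step 3 (DOUBLE(a)): z = -1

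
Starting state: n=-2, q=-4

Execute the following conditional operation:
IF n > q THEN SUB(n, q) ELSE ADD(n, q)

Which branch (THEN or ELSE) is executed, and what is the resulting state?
Branch: THEN, Final state: n=2, q=-4

Evaluating condition: n > q
n = -2, q = -4
Condition is True, so THEN branch executes
After SUB(n, q): n=2, q=-4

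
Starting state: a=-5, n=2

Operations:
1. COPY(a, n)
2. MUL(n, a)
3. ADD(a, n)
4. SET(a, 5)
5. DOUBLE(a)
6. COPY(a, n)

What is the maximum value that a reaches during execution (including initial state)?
10

Values of a at each step:
Initial: a = -5
After step 1: a = 2
After step 2: a = 2
After step 3: a = 6
After step 4: a = 5
After step 5: a = 10 ← maximum
After step 6: a = 4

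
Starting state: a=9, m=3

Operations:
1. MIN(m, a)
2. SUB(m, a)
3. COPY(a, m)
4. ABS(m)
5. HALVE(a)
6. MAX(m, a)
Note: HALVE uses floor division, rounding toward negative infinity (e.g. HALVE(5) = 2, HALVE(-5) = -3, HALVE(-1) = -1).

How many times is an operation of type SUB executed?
1

Counting SUB operations:
Step 2: SUB(m, a) ← SUB
Total: 1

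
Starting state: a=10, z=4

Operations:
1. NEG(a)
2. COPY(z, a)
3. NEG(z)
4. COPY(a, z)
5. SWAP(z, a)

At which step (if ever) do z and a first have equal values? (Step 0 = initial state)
Step 2

z and a first become equal after step 2.

Comparing values at each step:
Initial: z=4, a=10
After step 1: z=4, a=-10
After step 2: z=-10, a=-10 ← equal!
After step 3: z=10, a=-10
After step 4: z=10, a=10 ← equal!
After step 5: z=10, a=10 ← equal!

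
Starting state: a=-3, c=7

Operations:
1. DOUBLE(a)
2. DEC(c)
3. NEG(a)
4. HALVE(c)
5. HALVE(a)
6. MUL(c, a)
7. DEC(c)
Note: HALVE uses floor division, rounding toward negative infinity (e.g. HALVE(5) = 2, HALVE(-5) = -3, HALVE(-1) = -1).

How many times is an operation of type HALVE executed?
2

Counting HALVE operations:
Step 4: HALVE(c) ← HALVE
Step 5: HALVE(a) ← HALVE
Total: 2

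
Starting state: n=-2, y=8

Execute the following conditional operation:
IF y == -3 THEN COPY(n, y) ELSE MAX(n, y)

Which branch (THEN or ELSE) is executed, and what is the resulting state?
Branch: ELSE, Final state: n=8, y=8

Evaluating condition: y == -3
y = 8
Condition is False, so ELSE branch executes
After MAX(n, y): n=8, y=8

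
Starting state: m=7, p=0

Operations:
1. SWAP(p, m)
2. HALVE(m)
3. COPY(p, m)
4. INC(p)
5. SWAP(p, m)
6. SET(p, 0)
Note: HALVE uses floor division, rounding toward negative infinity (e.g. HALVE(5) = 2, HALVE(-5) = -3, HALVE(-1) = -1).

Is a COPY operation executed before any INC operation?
Yes

First COPY: step 3
First INC: step 4
Since 3 < 4, COPY comes first.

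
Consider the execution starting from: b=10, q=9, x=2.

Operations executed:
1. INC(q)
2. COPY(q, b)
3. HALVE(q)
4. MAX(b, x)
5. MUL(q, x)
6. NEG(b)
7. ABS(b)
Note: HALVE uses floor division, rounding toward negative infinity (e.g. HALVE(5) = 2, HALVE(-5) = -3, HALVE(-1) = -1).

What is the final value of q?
q = 10

Tracing execution:
Step 1: INC(q) → q = 10
Step 2: COPY(q, b) → q = 10
Step 3: HALVE(q) → q = 5
Step 4: MAX(b, x) → q = 5
Step 5: MUL(q, x) → q = 10
Step 6: NEG(b) → q = 10
Step 7: ABS(b) → q = 10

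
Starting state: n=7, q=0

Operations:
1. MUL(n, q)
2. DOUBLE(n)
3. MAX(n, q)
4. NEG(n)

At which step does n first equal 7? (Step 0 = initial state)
Step 0

Tracing n:
Initial: n = 7 ← first occurrence
After step 1: n = 0
After step 2: n = 0
After step 3: n = 0
After step 4: n = 0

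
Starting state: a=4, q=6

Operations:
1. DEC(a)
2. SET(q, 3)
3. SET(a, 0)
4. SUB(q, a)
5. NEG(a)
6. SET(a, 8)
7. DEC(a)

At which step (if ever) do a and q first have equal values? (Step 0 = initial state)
Step 2

a and q first become equal after step 2.

Comparing values at each step:
Initial: a=4, q=6
After step 1: a=3, q=6
After step 2: a=3, q=3 ← equal!
After step 3: a=0, q=3
After step 4: a=0, q=3
After step 5: a=0, q=3
After step 6: a=8, q=3
After step 7: a=7, q=3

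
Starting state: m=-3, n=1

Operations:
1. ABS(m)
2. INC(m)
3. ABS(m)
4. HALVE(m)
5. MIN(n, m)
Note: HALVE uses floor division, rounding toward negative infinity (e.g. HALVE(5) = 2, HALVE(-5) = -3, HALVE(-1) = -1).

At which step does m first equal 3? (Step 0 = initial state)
Step 1

Tracing m:
Initial: m = -3
After step 1: m = 3 ← first occurrence
After step 2: m = 4
After step 3: m = 4
After step 4: m = 2
After step 5: m = 2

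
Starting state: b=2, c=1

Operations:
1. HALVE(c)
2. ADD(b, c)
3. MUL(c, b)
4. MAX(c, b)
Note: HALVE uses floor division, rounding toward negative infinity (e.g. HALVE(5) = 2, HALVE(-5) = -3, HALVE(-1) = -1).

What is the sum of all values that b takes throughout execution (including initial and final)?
10

Values of b at each step:
Initial: b = 2
After step 1: b = 2
After step 2: b = 2
After step 3: b = 2
After step 4: b = 2
Sum = 2 + 2 + 2 + 2 + 2 = 10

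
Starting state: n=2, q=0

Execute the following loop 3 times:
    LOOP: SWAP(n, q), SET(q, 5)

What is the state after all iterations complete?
n=5, q=5

Iteration trace:
Start: n=2, q=0
After iteration 1: n=0, q=5
After iteration 2: n=5, q=5
After iteration 3: n=5, q=5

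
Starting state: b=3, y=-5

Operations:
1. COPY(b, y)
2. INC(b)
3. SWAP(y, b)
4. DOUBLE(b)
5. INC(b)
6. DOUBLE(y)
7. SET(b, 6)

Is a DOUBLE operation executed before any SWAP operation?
No

First DOUBLE: step 4
First SWAP: step 3
Since 4 > 3, SWAP comes first.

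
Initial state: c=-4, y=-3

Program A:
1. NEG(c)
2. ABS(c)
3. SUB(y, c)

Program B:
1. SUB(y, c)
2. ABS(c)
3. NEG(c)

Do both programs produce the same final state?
No

Program A final state: c=4, y=-7
Program B final state: c=-4, y=1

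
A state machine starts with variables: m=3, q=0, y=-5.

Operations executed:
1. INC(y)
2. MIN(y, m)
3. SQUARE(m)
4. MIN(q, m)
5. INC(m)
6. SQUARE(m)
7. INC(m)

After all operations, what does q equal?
q = 0

Tracing execution:
Step 1: INC(y) → q = 0
Step 2: MIN(y, m) → q = 0
Step 3: SQUARE(m) → q = 0
Step 4: MIN(q, m) → q = 0
Step 5: INC(m) → q = 0
Step 6: SQUARE(m) → q = 0
Step 7: INC(m) → q = 0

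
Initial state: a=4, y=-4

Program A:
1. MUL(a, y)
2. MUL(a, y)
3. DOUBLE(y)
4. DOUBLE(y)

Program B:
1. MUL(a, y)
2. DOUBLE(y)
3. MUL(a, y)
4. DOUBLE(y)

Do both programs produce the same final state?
No

Program A final state: a=64, y=-16
Program B final state: a=128, y=-16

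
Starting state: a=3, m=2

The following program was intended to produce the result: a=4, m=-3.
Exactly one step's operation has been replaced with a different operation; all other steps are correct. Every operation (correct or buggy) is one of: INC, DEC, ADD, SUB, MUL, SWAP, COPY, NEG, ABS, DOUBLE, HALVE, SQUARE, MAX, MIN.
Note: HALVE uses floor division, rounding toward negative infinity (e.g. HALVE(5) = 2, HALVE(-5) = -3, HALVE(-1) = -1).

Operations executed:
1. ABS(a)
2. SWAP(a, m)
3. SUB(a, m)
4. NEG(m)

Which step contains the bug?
Step 3

Trace with buggy code:
Initial: a=3, m=2
After step 1: a=3, m=2
After step 2: a=2, m=3
After step 3: a=-1, m=3
After step 4: a=-1, m=-3
Actual final a=-1, m=-3 ≠ expected a=4, m=-3.
Step 3 is the only position where a single-operation replacement can produce the expected result.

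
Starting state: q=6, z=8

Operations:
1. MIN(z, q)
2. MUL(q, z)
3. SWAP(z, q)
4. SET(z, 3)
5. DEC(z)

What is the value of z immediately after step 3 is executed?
z = 36

Tracing z through execution:
Initial: z = 8
After step 1 (MIN(z, q)): z = 6
After step 2 (MUL(q, z)): z = 6
After step 3 (SWAP(z, q)): z = 36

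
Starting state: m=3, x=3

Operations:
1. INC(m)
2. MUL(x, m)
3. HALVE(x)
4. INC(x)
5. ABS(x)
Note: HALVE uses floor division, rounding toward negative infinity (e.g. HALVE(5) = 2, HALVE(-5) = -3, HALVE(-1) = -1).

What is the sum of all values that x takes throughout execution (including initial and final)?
38

Values of x at each step:
Initial: x = 3
After step 1: x = 3
After step 2: x = 12
After step 3: x = 6
After step 4: x = 7
After step 5: x = 7
Sum = 3 + 3 + 12 + 6 + 7 + 7 = 38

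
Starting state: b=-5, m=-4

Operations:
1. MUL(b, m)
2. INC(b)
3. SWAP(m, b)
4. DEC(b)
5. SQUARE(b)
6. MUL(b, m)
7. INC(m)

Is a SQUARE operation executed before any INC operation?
No

First SQUARE: step 5
First INC: step 2
Since 5 > 2, INC comes first.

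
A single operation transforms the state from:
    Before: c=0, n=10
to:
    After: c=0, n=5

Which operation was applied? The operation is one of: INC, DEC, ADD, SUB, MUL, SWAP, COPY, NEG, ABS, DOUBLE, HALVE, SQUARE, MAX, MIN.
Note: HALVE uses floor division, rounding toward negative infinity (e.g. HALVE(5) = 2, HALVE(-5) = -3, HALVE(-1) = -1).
HALVE(n)

Analyzing the change:
Before: c=0, n=10
After: c=0, n=5
Variable n changed from 10 to 5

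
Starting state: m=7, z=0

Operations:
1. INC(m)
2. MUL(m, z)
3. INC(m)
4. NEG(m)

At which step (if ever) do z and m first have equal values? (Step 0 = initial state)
Step 2

z and m first become equal after step 2.

Comparing values at each step:
Initial: z=0, m=7
After step 1: z=0, m=8
After step 2: z=0, m=0 ← equal!
After step 3: z=0, m=1
After step 4: z=0, m=-1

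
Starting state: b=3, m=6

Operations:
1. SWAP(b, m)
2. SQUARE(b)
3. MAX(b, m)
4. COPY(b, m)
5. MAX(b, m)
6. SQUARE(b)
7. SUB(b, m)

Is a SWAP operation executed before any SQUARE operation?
Yes

First SWAP: step 1
First SQUARE: step 2
Since 1 < 2, SWAP comes first.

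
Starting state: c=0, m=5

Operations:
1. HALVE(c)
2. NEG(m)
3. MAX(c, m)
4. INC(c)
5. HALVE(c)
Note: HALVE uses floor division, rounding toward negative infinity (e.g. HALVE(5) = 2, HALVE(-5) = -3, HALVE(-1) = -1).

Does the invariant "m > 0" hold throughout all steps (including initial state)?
No, violated after step 2

The invariant is violated after step 2.

State at each step:
Initial: c=0, m=5
After step 1: c=0, m=5
After step 2: c=0, m=-5
After step 3: c=0, m=-5
After step 4: c=1, m=-5
After step 5: c=0, m=-5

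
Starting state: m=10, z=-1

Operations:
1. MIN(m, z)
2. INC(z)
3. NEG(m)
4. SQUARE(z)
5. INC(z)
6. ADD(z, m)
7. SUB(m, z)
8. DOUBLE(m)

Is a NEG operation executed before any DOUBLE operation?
Yes

First NEG: step 3
First DOUBLE: step 8
Since 3 < 8, NEG comes first.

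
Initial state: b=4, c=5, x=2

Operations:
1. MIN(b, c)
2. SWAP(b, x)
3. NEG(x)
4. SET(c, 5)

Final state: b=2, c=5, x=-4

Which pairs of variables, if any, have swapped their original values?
None

Comparing initial and final values:
c: 5 → 5
x: 2 → -4
b: 4 → 2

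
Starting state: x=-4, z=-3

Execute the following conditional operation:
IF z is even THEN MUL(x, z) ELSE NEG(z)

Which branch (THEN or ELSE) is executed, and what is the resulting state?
Branch: ELSE, Final state: x=-4, z=3

Evaluating condition: z is even
Condition is False, so ELSE branch executes
After NEG(z): x=-4, z=3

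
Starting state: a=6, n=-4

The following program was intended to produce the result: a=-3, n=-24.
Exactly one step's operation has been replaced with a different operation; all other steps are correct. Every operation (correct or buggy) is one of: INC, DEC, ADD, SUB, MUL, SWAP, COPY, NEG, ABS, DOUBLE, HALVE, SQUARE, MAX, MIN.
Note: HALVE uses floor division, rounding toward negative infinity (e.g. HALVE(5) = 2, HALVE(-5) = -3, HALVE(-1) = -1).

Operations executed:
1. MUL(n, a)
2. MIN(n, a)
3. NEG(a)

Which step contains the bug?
Step 2

Trace with buggy code:
Initial: a=6, n=-4
After step 1: a=6, n=-24
After step 2: a=6, n=-24
After step 3: a=-6, n=-24
Actual final a=-6, n=-24 ≠ expected a=-3, n=-24.
Step 2 is the only position where a single-operation replacement can produce the expected result.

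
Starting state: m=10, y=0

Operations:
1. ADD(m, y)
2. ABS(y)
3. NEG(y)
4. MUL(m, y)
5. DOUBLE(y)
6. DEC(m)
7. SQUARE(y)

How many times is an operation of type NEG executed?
1

Counting NEG operations:
Step 3: NEG(y) ← NEG
Total: 1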